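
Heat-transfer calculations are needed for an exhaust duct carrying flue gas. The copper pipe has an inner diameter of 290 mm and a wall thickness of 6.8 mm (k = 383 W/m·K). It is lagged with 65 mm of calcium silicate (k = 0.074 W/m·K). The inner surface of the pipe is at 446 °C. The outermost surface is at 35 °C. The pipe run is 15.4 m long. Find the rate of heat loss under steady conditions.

Radial resistances (cylindrical: R_cond = ln(r_o/r_i)/(2πkL), R_conv = 1/(h·2πrL)):
R_copper pipe wall = ln(151.8/145)/(2π×383×15.4) = 1.237×10^-6 K/W
R_calcium silicate = ln(216.8/151.8)/(2π×0.074×15.4) = 0.04978 K/W
R_total = 0.04978 K/W
Q = ΔT/R_total = 411/0.04978

Q ≈ 8260 W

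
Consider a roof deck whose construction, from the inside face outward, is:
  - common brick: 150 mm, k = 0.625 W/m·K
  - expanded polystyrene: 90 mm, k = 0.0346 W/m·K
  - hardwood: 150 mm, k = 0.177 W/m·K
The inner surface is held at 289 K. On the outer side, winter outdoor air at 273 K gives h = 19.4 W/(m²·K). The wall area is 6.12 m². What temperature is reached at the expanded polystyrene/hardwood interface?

T ≈ 277 K

Series thermal resistances:
R_common brick = L/(kA) = 0.15/(0.625×6.12) = 0.03922 K/W
R_expanded polystyrene = L/(kA) = 0.09/(0.0346×6.12) = 0.425 K/W
R_hardwood = L/(kA) = 0.15/(0.177×6.12) = 0.1385 K/W
R_outer film = 1/(h_o·A) = 1/(19.4×6.12) = 0.008423 K/W
R_total = 0.6111 K/W;  Q = ΔT/R_total = 16/0.6111 = 26.18 W
T_interface = T_inner − Q·ΣR(inner→interface) = 289 − 26.2×0.4642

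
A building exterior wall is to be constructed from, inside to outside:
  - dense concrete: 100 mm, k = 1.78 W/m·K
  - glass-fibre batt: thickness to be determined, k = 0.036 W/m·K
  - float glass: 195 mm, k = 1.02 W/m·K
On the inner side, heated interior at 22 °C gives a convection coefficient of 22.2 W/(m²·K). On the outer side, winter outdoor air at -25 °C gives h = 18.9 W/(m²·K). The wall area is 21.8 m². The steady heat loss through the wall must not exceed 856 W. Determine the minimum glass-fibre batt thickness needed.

Model the wall as resistances in series:
R_inner film = 1/(h_i·A) = 1/(22.2×21.8) = 0.002066 K/W
R_dense concrete = L/(kA) = 0.1/(1.78×21.8) = 0.002577 K/W
R_float glass = L/(kA) = 0.195/(1.02×21.8) = 0.00877 K/W
R_outer film = 1/(h_o·A) = 1/(18.9×21.8) = 0.002427 K/W
Sum of the known resistances R_other = 0.01584 K/W
Required total resistance R_tot = ΔT/Q_allow = 47/856 = 0.05491 K/W
R_glass-fibre batt = R_tot − R_other = 0.03907 K/W
L = R·k·A = 0.03907×0.036×21.8

L ≈ 30.7 mm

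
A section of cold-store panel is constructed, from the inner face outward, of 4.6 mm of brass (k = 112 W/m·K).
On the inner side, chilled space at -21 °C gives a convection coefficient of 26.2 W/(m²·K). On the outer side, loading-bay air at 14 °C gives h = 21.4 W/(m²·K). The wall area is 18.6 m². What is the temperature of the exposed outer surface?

T ≈ -5.26 °C

Treating each layer as a thermal resistance in series:
R_inner film = 1/(h_i·A) = 1/(26.2×18.6) = 0.002052 K/W
R_brass = L/(kA) = 0.0046/(112×18.6) = 2.208×10^-6 K/W
R_outer film = 1/(h_o·A) = 1/(21.4×18.6) = 0.002512 K/W
R_total = 0.004567 K/W;  Q = ΔT/R_total = 35/0.004567 = 7664 W
T_interface = T_inner + Q·ΣR(inner→interface) = -21 + 7660×0.002054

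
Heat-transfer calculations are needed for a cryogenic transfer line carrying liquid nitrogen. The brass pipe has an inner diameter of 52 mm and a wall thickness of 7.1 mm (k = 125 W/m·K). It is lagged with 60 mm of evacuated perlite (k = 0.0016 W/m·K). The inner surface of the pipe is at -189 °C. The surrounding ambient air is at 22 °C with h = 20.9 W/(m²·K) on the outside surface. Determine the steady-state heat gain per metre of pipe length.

q′ ≈ 2.05 W/m

For a radial system each layer contributes R = ln(r_out/r_in)/(2πkL); films add R = 1/(hA).
R_brass pipe wall = ln(33.1/26)/(2π×125×1) = 3.074×10^-4 K/W
R_evacuated perlite = ln(93.1/33.1)/(2π×0.0016×1) = 102.9 K/W
R_outer film = 1/(h_o·2πr_oL) = 1/(20.9×2π×0.0931×1) = 0.08179 K/W
R_total = 102.9 K/W
Q = ΔT/R_total = 211/102.9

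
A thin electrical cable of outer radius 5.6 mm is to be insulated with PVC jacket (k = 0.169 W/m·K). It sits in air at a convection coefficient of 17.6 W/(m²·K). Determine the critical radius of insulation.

r_cr ≈ 9.6 mm

For a cylinder r_cr = k/h = 0.169/17.6
r_cr = 9.6 mm; since the bare radius (5.6 mm) is below r_cr, adding a thin layer of insulation will *increase* heat loss.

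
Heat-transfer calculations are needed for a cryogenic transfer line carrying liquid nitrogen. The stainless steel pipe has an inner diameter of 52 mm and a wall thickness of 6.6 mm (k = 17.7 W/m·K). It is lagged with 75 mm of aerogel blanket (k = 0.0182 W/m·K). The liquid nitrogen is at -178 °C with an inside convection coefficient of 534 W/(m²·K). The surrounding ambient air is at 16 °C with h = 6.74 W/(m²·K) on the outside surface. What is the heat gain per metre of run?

Per-layer cylindrical resistances, series-summed:
R_inner film = 1/(h_i·2πr₁L) = 1/(534×2π×0.026×1) = 0.01146 K/W
R_stainless steel pipe wall = ln(32.6/26)/(2π×17.7×1) = 0.002034 K/W
R_aerogel blanket = ln(107.6/32.6)/(2π×0.0182×1) = 10.44 K/W
R_outer film = 1/(h_o·2πr_oL) = 1/(6.74×2π×0.1076×1) = 0.2195 K/W
R_total = 10.68 K/W
Q = ΔT/R_total = 194/10.68

q′ ≈ 18.2 W/m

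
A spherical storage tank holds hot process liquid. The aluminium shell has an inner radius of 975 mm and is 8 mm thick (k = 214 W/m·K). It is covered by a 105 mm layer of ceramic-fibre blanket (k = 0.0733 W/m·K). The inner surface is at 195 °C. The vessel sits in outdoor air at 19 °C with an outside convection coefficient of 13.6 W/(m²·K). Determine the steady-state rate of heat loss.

Q ≈ 1580 W

Each spherical layer contributes R = (1/r_i − 1/r_o)/(4πk):
R_aluminium shell = (1/0.975 − 1/0.983)/(4π×214) = 3.104×10^-6 K/W
R_ceramic-fibre blanket = (1/0.983 − 1/1.088)/(4π×0.0733) = 0.1066 K/W
R_outer film = 1/(h·4πr_o²) = 1/(13.6×4π×1.088²) = 0.004943 K/W
R_total = 0.1115 K/W
Q = ΔT/R_total = 176/0.1115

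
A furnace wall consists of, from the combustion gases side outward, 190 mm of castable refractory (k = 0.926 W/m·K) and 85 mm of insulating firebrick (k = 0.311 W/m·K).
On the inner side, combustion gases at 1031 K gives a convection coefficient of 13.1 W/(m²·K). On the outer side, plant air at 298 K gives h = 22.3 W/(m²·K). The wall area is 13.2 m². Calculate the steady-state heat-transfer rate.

Thermal resistances in series:
R_inner film = 1/(h_i·A) = 1/(13.1×13.2) = 0.005783 K/W
R_castable refractory = L/(kA) = 0.19/(0.926×13.2) = 0.01554 K/W
R_insulating firebrick = L/(kA) = 0.085/(0.311×13.2) = 0.02071 K/W
R_outer film = 1/(h_o·A) = 1/(22.3×13.2) = 0.003397 K/W
R_total = 0.04543 K/W
Q = ΔT / R_total = 733 / 0.04543

Q ≈ 16100 W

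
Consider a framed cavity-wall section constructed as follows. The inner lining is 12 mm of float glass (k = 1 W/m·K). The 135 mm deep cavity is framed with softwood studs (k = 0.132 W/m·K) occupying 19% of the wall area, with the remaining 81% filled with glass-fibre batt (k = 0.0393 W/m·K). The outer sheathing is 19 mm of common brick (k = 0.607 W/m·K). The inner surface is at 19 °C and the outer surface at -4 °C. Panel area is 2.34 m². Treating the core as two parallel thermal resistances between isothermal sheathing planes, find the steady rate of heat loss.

Sheathing layers in series; stud and cavity paths in parallel between them.
R_inner = 0.012/(1×2.34) = 0.005128 K/W
R_stud  = 0.135/(0.132×0.19×2.34) = 2.3 K/W
R_cav   = 0.135/(0.0393×0.81×2.34) = 1.812 K/W
1/R_core = 1/R_stud + 1/R_cav → R_core = 1.014 K/W
R_outer = 0.019/(0.607×2.34) = 0.01338 K/W
R_total = 1.032 K/W
Q = ΔT/R_total = 23/1.032

Q ≈ 22.3 W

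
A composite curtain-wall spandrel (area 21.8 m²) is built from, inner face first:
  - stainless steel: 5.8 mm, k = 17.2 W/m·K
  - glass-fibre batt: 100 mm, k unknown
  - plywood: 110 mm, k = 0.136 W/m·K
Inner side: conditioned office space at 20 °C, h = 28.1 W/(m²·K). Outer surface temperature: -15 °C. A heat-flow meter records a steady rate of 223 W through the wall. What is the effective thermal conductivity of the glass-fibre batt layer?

Series thermal resistances:
R_inner film = 1/(h_i·A) = 1/(28.1×21.8) = 0.001632 K/W
R_stainless steel = L/(kA) = 0.0058/(17.2×21.8) = 1.547×10^-5 K/W
R_plywood = L/(kA) = 0.11/(0.136×21.8) = 0.0371 K/W
Sum of known resistances R_other = 0.03875 K/W
Total R = ΔT/Q = 35/223 = 0.157 K/W
R_glass-fibre batt = R_total − R_other = 0.1182 K/W
k = L/(R·A) = 0.1/(0.1182×21.8)

k ≈ 0.0388 W/(m·K)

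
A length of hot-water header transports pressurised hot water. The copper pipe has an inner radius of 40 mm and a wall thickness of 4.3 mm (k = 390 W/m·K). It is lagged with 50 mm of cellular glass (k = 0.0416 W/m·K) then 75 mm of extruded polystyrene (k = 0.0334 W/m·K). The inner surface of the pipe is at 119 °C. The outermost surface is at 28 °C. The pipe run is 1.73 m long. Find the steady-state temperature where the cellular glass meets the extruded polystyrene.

Radial resistances (cylindrical: R_cond = ln(r_o/r_i)/(2πkL), R_conv = 1/(h·2πrL)):
R_copper pipe wall = ln(44.3/40)/(2π×390×1.73) = 2.409×10^-5 K/W
R_cellular glass = ln(94.3/44.3)/(2π×0.0416×1.73) = 1.671 K/W
R_extruded polystyrene = ln(169.3/94.3)/(2π×0.0334×1.73) = 1.612 K/W
R_total = 3.283 K/W
Q = ΔT/R_total = 91/3.283
Q = 27.7 W
T_interface = T_inner − Q·ΣR(inner→interface) = 119 − 27.7×1.671

T ≈ 72.7 °C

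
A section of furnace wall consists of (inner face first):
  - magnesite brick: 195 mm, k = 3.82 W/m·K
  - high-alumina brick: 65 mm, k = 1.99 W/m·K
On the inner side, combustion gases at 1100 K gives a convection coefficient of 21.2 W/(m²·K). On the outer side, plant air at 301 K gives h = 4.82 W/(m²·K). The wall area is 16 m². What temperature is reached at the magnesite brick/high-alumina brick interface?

T ≈ 868 K

Series thermal resistances:
R_inner film = 1/(h_i·A) = 1/(21.2×16) = 0.002948 K/W
R_magnesite brick = L/(kA) = 0.195/(3.82×16) = 0.00319 K/W
R_high-alumina brick = L/(kA) = 0.065/(1.99×16) = 0.002041 K/W
R_outer film = 1/(h_o·A) = 1/(4.82×16) = 0.01297 K/W
R_total = 0.02115 K/W;  Q = ΔT/R_total = 799/0.02115 = 37780 W
T_interface = T_inner − Q·ΣR(inner→interface) = 1100 − 37800×0.006139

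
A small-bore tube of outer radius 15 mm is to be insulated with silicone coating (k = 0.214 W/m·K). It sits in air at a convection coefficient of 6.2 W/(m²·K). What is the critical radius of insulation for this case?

For a cylinder r_cr = k/h = 0.214/6.2
r_cr = 34.5 mm; since the bare radius (15 mm) is below r_cr, adding a thin layer of insulation will *increase* heat loss.

r_cr ≈ 34.5 mm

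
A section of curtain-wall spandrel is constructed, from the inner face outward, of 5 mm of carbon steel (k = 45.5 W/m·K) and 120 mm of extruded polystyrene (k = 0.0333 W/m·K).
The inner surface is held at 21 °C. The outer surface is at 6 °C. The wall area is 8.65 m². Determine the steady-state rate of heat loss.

Q ≈ 36 W

Thermal resistances in series:
R_carbon steel = L/(kA) = 0.005/(45.5×8.65) = 1.27×10^-5 K/W
R_extruded polystyrene = L/(kA) = 0.12/(0.0333×8.65) = 0.4166 K/W
R_total = 0.4166 K/W
Q = ΔT / R_total = 15 / 0.4166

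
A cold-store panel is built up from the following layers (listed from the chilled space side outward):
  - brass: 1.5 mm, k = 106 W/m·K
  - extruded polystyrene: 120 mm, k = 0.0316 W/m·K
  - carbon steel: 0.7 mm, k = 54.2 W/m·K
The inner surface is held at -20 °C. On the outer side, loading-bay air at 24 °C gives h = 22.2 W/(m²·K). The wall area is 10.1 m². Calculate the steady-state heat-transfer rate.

Thermal resistances in series:
R_brass = L/(kA) = 0.0015/(106×10.1) = 1.401×10^-6 K/W
R_extruded polystyrene = L/(kA) = 0.12/(0.0316×10.1) = 0.376 K/W
R_carbon steel = L/(kA) = 0.0007/(54.2×10.1) = 1.279×10^-6 K/W
R_outer film = 1/(h_o·A) = 1/(22.2×10.1) = 0.00446 K/W
R_total = 0.3804 K/W
Q = ΔT / R_total = 44 / 0.3804

Q ≈ 116 W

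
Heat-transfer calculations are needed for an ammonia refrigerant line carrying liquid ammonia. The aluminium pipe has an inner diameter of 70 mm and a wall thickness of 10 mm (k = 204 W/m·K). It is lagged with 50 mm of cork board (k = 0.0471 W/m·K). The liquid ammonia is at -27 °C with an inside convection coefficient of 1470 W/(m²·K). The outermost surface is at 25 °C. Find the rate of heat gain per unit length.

q′ ≈ 20.6 W/m

Cylindrical conduction, so R = ln(r₂/r₁)/(2πkL) per layer, in series:
R_inner film = 1/(h_i·2πr₁L) = 1/(1470×2π×0.035×1) = 0.003093 K/W
R_aluminium pipe wall = ln(45/35)/(2π×204×1) = 1.961×10^-4 K/W
R_cork board = ln(95/45)/(2π×0.0471×1) = 2.525 K/W
R_total = 2.528 K/W
Q = ΔT/R_total = 52/2.528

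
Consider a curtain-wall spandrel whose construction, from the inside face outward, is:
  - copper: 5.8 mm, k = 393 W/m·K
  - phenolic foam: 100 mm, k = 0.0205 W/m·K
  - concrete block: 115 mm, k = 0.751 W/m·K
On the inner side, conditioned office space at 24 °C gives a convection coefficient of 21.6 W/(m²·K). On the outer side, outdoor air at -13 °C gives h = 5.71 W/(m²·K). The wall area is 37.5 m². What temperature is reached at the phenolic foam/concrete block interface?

T ≈ -10.7 °C

Series thermal resistances:
R_inner film = 1/(h_i·A) = 1/(21.6×37.5) = 0.001235 K/W
R_copper = L/(kA) = 0.0058/(393×37.5) = 3.936×10^-7 K/W
R_phenolic foam = L/(kA) = 0.1/(0.0205×37.5) = 0.1301 K/W
R_concrete block = L/(kA) = 0.115/(0.751×37.5) = 0.004083 K/W
R_outer film = 1/(h_o·A) = 1/(5.71×37.5) = 0.00467 K/W
R_total = 0.1401 K/W;  Q = ΔT/R_total = 37/0.1401 = 264.2 W
T_interface = T_inner − Q·ΣR(inner→interface) = 24 − 264×0.1313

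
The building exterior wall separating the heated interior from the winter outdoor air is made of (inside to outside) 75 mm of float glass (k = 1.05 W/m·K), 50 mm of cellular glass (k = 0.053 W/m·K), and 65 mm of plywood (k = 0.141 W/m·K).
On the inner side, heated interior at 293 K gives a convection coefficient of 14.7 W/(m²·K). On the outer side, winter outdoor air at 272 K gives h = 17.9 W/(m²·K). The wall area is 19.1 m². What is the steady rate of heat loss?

Q ≈ 251 W

Using the resistance-network approach (series):
R_inner film = 1/(h_i·A) = 1/(14.7×19.1) = 0.003562 K/W
R_float glass = L/(kA) = 0.075/(1.05×19.1) = 0.00374 K/W
R_cellular glass = L/(kA) = 0.05/(0.053×19.1) = 0.04939 K/W
R_plywood = L/(kA) = 0.065/(0.141×19.1) = 0.02414 K/W
R_outer film = 1/(h_o·A) = 1/(17.9×19.1) = 0.002925 K/W
R_total = 0.08375 K/W
Q = ΔT / R_total = 21 / 0.08375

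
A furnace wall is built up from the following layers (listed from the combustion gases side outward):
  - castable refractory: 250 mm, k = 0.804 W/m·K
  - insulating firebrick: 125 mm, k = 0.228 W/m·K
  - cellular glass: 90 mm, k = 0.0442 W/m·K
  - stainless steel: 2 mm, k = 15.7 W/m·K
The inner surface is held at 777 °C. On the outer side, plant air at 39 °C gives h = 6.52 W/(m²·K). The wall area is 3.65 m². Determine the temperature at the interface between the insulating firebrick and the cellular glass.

T ≈ 569 °C

Treating each layer as a thermal resistance in series:
R_castable refractory = L/(kA) = 0.25/(0.804×3.65) = 0.08519 K/W
R_insulating firebrick = L/(kA) = 0.125/(0.228×3.65) = 0.1502 K/W
R_cellular glass = L/(kA) = 0.09/(0.0442×3.65) = 0.5579 K/W
R_stainless steel = L/(kA) = 0.002/(15.7×3.65) = 3.49×10^-5 K/W
R_outer film = 1/(h_o·A) = 1/(6.52×3.65) = 0.04202 K/W
R_total = 0.8353 K/W;  Q = ΔT/R_total = 738/0.8353 = 883.5 W
T_interface = T_inner − Q·ΣR(inner→interface) = 777 − 884×0.2354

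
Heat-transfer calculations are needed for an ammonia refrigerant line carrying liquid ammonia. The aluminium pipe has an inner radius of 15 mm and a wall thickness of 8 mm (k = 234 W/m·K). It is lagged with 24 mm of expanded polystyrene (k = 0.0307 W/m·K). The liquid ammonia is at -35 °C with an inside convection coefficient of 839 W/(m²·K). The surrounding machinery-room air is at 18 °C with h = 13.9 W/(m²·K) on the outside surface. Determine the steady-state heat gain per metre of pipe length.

For a radial system each layer contributes R = ln(r_out/r_in)/(2πkL); films add R = 1/(hA).
R_inner film = 1/(h_i·2πr₁L) = 1/(839×2π×0.015×1) = 0.01265 K/W
R_aluminium pipe wall = ln(23/15)/(2π×234×1) = 2.907×10^-4 K/W
R_expanded polystyrene = ln(47/23)/(2π×0.0307×1) = 3.705 K/W
R_outer film = 1/(h_o·2πr_oL) = 1/(13.9×2π×0.047×1) = 0.2436 K/W
R_total = 3.961 K/W
Q = ΔT/R_total = 53/3.961

q′ ≈ 13.4 W/m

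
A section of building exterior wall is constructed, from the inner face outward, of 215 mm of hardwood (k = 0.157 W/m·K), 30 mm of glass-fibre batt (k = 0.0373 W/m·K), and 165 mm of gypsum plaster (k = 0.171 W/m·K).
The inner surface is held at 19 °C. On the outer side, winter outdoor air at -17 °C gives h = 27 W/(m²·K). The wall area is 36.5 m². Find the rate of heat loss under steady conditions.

Q ≈ 414 W

Thermal resistances in series:
R_hardwood = L/(kA) = 0.215/(0.157×36.5) = 0.03752 K/W
R_glass-fibre batt = L/(kA) = 0.03/(0.0373×36.5) = 0.02204 K/W
R_gypsum plaster = L/(kA) = 0.165/(0.171×36.5) = 0.02644 K/W
R_outer film = 1/(h_o·A) = 1/(27×36.5) = 0.001015 K/W
R_total = 0.087 K/W
Q = ΔT / R_total = 36 / 0.087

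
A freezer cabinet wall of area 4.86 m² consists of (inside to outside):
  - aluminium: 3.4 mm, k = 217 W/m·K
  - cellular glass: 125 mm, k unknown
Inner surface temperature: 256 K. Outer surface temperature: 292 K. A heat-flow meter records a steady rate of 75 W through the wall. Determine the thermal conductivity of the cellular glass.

k ≈ 0.0536 W/(m·K)

Model the wall as resistances in series:
R_aluminium = L/(kA) = 0.0034/(217×4.86) = 3.224×10^-6 K/W
Sum of known resistances R_other = 3.224×10^-6 K/W
Total R = ΔT/Q = 36/75 = 0.48 K/W
R_cellular glass = R_total − R_other = 0.48 K/W
k = L/(R·A) = 0.125/(0.48×4.86)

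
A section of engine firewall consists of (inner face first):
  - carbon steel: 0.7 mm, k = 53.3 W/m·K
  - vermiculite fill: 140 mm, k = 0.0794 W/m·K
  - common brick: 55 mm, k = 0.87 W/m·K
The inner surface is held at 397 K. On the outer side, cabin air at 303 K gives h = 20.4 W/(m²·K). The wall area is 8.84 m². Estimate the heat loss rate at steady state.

Series thermal resistances:
R_carbon steel = L/(kA) = 0.0007/(53.3×8.84) = 1.486×10^-6 K/W
R_vermiculite fill = L/(kA) = 0.14/(0.0794×8.84) = 0.1995 K/W
R_common brick = L/(kA) = 0.055/(0.87×8.84) = 0.007151 K/W
R_outer film = 1/(h_o·A) = 1/(20.4×8.84) = 0.005545 K/W
R_total = 0.2122 K/W
Q = ΔT / R_total = 94 / 0.2122

Q ≈ 443 W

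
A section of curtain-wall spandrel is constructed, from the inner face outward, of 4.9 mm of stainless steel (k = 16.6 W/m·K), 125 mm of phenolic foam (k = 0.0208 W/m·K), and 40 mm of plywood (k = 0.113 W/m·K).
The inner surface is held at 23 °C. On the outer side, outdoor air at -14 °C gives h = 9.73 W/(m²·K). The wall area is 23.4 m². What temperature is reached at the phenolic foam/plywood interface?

T ≈ -11.4 °C

Model the wall as resistances in series:
R_stainless steel = L/(kA) = 0.0049/(16.6×23.4) = 1.261×10^-5 K/W
R_phenolic foam = L/(kA) = 0.125/(0.0208×23.4) = 0.2568 K/W
R_plywood = L/(kA) = 0.04/(0.113×23.4) = 0.01513 K/W
R_outer film = 1/(h_o·A) = 1/(9.73×23.4) = 0.004392 K/W
R_total = 0.2764 K/W;  Q = ΔT/R_total = 37/0.2764 = 133.9 W
T_interface = T_inner − Q·ΣR(inner→interface) = 23 − 134×0.2568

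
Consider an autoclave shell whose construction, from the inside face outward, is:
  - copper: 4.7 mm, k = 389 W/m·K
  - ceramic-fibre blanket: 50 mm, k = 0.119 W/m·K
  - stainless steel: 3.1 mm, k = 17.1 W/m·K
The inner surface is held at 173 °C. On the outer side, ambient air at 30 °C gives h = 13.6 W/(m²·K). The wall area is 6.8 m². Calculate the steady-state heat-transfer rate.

Using the resistance-network approach (series):
R_copper = L/(kA) = 0.0047/(389×6.8) = 1.777×10^-6 K/W
R_ceramic-fibre blanket = L/(kA) = 0.05/(0.119×6.8) = 0.06179 K/W
R_stainless steel = L/(kA) = 0.0031/(17.1×6.8) = 2.666×10^-5 K/W
R_outer film = 1/(h_o·A) = 1/(13.6×6.8) = 0.01081 K/W
R_total = 0.07263 K/W
Q = ΔT / R_total = 143 / 0.07263

Q ≈ 1970 W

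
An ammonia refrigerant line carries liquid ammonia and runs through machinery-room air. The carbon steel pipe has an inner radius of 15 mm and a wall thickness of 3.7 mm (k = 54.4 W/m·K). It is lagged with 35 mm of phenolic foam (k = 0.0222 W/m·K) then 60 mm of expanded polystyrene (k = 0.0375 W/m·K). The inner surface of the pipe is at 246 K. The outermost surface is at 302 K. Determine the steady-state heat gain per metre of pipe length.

q′ ≈ 5.21 W/m

For a radial system each layer contributes R = ln(r_out/r_in)/(2πkL); films add R = 1/(hA).
R_carbon steel pipe wall = ln(18.7/15)/(2π×54.4×1) = 6.45×10^-4 K/W
R_phenolic foam = ln(53.7/18.7)/(2π×0.0222×1) = 7.563 K/W
R_expanded polystyrene = ln(113.7/53.7)/(2π×0.0375×1) = 3.184 K/W
R_total = 10.75 K/W
Q = ΔT/R_total = 56/10.75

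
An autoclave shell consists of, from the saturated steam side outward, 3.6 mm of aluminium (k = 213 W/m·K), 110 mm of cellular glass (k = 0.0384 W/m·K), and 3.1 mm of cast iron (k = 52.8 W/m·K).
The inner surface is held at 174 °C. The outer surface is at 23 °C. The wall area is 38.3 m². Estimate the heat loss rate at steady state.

Q ≈ 2020 W

Thermal resistances in series:
R_aluminium = L/(kA) = 0.0036/(213×38.3) = 4.413×10^-7 K/W
R_cellular glass = L/(kA) = 0.11/(0.0384×38.3) = 0.07479 K/W
R_cast iron = L/(kA) = 0.0031/(52.8×38.3) = 1.533×10^-6 K/W
R_total = 0.0748 K/W
Q = ΔT / R_total = 151 / 0.0748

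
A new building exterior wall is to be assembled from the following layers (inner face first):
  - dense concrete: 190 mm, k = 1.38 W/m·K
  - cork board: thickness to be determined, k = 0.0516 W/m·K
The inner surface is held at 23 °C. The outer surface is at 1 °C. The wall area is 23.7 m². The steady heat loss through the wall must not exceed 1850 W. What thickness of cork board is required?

L ≈ 7.44 mm

Model the wall as resistances in series:
R_dense concrete = L/(kA) = 0.19/(1.38×23.7) = 0.005809 K/W
Sum of the known resistances R_other = 0.005809 K/W
Required total resistance R_tot = ΔT/Q_allow = 22/1850 = 0.01189 K/W
R_cork board = R_tot − R_other = 0.006083 K/W
L = R·k·A = 0.006083×0.0516×23.7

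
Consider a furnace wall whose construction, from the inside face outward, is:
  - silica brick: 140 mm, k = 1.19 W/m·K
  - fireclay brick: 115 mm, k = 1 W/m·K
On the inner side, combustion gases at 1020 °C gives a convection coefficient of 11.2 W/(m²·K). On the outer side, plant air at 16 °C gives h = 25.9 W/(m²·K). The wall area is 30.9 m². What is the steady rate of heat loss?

Thermal resistances in series:
R_inner film = 1/(h_i·A) = 1/(11.2×30.9) = 0.00289 K/W
R_silica brick = L/(kA) = 0.14/(1.19×30.9) = 0.003807 K/W
R_fireclay brick = L/(kA) = 0.115/(1×30.9) = 0.003722 K/W
R_outer film = 1/(h_o·A) = 1/(25.9×30.9) = 0.00125 K/W
R_total = 0.01167 K/W
Q = ΔT / R_total = 1004 / 0.01167

Q ≈ 86000 W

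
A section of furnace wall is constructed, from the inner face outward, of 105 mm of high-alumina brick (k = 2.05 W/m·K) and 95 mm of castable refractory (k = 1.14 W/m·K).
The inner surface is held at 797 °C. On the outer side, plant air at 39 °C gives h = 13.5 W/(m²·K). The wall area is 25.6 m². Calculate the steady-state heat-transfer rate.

Using the resistance-network approach (series):
R_high-alumina brick = L/(kA) = 0.105/(2.05×25.6) = 0.002001 K/W
R_castable refractory = L/(kA) = 0.095/(1.14×25.6) = 0.003255 K/W
R_outer film = 1/(h_o·A) = 1/(13.5×25.6) = 0.002894 K/W
R_total = 0.008149 K/W
Q = ΔT / R_total = 758 / 0.008149

Q ≈ 93000 W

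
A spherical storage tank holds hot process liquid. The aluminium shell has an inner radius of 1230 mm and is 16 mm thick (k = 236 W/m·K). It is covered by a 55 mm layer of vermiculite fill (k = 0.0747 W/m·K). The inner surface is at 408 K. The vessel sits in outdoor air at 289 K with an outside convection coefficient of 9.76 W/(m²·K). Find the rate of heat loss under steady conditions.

Spherical conduction: R = (1/r_in − 1/r_out)/(4πk) per layer; series-sum.
R_aluminium shell = (1/1.23 − 1/1.246)/(4π×236) = 3.52×10^-6 K/W
R_vermiculite fill = (1/1.246 − 1/1.301)/(4π×0.0747) = 0.03614 K/W
R_outer film = 1/(h·4πr_o²) = 1/(9.76×4π×1.301²) = 0.004817 K/W
R_total = 0.04096 K/W
Q = ΔT/R_total = 119/0.04096

Q ≈ 2900 W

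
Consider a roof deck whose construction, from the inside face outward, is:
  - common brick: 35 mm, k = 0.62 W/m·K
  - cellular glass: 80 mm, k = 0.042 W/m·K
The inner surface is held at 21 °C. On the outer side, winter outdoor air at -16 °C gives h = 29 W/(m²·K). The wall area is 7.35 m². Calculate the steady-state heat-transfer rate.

Using the resistance-network approach (series):
R_common brick = L/(kA) = 0.035/(0.62×7.35) = 0.00768 K/W
R_cellular glass = L/(kA) = 0.08/(0.042×7.35) = 0.2592 K/W
R_outer film = 1/(h_o·A) = 1/(29×7.35) = 0.004692 K/W
R_total = 0.2715 K/W
Q = ΔT / R_total = 37 / 0.2715

Q ≈ 136 W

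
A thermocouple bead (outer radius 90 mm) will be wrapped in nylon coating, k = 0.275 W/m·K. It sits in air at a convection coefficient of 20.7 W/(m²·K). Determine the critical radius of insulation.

r_cr ≈ 26.6 mm

For a sphere r_cr = 2k/h = 2×0.275/20.7
r_cr = 26.6 mm; since the bare radius (90 mm) is above r_cr, any added insulation will reduce heat loss.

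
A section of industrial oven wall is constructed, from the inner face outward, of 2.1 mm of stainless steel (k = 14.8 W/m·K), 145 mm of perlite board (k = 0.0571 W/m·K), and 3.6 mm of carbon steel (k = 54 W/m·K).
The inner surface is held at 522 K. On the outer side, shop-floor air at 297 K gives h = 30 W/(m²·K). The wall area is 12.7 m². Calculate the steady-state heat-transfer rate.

Thermal resistances in series:
R_stainless steel = L/(kA) = 0.0021/(14.8×12.7) = 1.117×10^-5 K/W
R_perlite board = L/(kA) = 0.145/(0.0571×12.7) = 0.2 K/W
R_carbon steel = L/(kA) = 0.0036/(54×12.7) = 5.249×10^-6 K/W
R_outer film = 1/(h_o·A) = 1/(30×12.7) = 0.002625 K/W
R_total = 0.2026 K/W
Q = ΔT / R_total = 225 / 0.2026

Q ≈ 1110 W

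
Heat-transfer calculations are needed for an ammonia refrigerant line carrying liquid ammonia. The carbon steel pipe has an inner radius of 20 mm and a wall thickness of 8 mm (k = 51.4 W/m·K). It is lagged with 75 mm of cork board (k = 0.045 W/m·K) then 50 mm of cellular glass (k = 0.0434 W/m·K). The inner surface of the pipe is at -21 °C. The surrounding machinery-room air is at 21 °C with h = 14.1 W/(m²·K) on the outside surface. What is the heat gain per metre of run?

Per-layer cylindrical resistances, series-summed:
R_carbon steel pipe wall = ln(28/20)/(2π×51.4×1) = 0.001042 K/W
R_cork board = ln(103/28)/(2π×0.045×1) = 4.607 K/W
R_cellular glass = ln(153/103)/(2π×0.0434×1) = 1.451 K/W
R_outer film = 1/(h_o·2πr_oL) = 1/(14.1×2π×0.153×1) = 0.07378 K/W
R_total = 6.133 K/W
Q = ΔT/R_total = 42/6.133

q′ ≈ 6.85 W/m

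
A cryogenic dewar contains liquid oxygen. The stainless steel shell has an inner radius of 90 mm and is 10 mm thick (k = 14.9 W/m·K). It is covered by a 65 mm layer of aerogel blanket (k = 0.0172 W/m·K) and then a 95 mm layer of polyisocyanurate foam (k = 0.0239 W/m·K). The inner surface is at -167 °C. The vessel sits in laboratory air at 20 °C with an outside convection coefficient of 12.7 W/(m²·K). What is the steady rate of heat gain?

Spherical conduction: R = (1/r_in − 1/r_out)/(4πk) per layer; series-sum.
R_stainless steel shell = (1/0.09 − 1/0.1)/(4π×14.9) = 0.005934 K/W
R_aerogel blanket = (1/0.1 − 1/0.165)/(4π×0.0172) = 18.23 K/W
R_polyisocyanurate foam = (1/0.165 − 1/0.26)/(4π×0.0239) = 7.373 K/W
R_outer film = 1/(h·4πr_o²) = 1/(12.7×4π×0.26²) = 0.09269 K/W
R_total = 25.7 K/W
Q = ΔT/R_total = 187/25.7

Q ≈ 7.28 W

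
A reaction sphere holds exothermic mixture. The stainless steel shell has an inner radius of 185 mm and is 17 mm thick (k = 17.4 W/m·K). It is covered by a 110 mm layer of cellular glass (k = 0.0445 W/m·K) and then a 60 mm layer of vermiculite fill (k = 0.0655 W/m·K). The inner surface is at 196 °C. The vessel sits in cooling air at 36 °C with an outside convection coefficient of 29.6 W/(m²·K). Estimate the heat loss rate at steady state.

Q ≈ 42.4 W

Radial (spherical) resistances in series:
R_stainless steel shell = (1/0.185 − 1/0.202)/(4π×17.4) = 0.00208 K/W
R_cellular glass = (1/0.202 − 1/0.312)/(4π×0.0445) = 3.121 K/W
R_vermiculite fill = (1/0.312 − 1/0.372)/(4π×0.0655) = 0.6281 K/W
R_outer film = 1/(h·4πr_o²) = 1/(29.6×4π×0.372²) = 0.01943 K/W
R_total = 3.771 K/W
Q = ΔT/R_total = 160/3.771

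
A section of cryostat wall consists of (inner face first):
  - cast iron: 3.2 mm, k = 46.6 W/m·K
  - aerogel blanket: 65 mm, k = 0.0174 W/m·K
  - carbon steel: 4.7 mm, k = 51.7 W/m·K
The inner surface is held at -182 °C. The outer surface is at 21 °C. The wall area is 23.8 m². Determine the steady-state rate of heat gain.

Model the wall as resistances in series:
R_cast iron = L/(kA) = 0.0032/(46.6×23.8) = 2.885×10^-6 K/W
R_aerogel blanket = L/(kA) = 0.065/(0.0174×23.8) = 0.157 K/W
R_carbon steel = L/(kA) = 0.0047/(51.7×23.8) = 3.82×10^-6 K/W
R_total = 0.157 K/W
Q = ΔT / R_total = 203 / 0.157

Q ≈ 1290 W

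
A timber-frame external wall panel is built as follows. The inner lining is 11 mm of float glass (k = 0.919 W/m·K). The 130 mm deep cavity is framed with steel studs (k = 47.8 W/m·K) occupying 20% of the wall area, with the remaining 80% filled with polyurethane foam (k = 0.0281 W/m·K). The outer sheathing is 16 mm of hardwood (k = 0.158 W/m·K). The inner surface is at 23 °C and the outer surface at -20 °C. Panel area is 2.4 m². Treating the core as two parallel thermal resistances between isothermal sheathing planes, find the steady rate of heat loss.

Sheathing layers in series; stud and cavity paths in parallel between them.
R_inner = 0.011/(0.919×2.4) = 0.004987 K/W
R_stud  = 0.13/(47.8×0.2×2.4) = 0.005666 K/W
R_cav   = 0.13/(0.0281×0.8×2.4) = 2.41 K/W
1/R_core = 1/R_stud + 1/R_cav → R_core = 0.005653 K/W
R_outer = 0.016/(0.158×2.4) = 0.04219 K/W
R_total = 0.05283 K/W
Q = ΔT/R_total = 43/0.05283

Q ≈ 814 W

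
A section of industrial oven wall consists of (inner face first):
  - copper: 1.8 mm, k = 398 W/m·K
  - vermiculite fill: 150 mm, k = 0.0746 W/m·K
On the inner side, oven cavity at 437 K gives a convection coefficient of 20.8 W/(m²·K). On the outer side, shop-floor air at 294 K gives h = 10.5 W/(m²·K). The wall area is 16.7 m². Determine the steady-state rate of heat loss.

Thermal resistances in series:
R_inner film = 1/(h_i·A) = 1/(20.8×16.7) = 0.002879 K/W
R_copper = L/(kA) = 0.0018/(398×16.7) = 2.708×10^-7 K/W
R_vermiculite fill = L/(kA) = 0.15/(0.0746×16.7) = 0.1204 K/W
R_outer film = 1/(h_o·A) = 1/(10.5×16.7) = 0.005703 K/W
R_total = 0.129 K/W
Q = ΔT / R_total = 143 / 0.129

Q ≈ 1110 W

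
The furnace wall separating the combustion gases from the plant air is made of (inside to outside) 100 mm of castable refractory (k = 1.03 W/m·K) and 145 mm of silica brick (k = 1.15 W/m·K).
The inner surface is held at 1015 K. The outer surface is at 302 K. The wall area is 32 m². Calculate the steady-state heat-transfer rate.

Q ≈ 102000 W

Model the wall as resistances in series:
R_castable refractory = L/(kA) = 0.1/(1.03×32) = 0.003034 K/W
R_silica brick = L/(kA) = 0.145/(1.15×32) = 0.00394 K/W
R_total = 0.006974 K/W
Q = ΔT / R_total = 713 / 0.006974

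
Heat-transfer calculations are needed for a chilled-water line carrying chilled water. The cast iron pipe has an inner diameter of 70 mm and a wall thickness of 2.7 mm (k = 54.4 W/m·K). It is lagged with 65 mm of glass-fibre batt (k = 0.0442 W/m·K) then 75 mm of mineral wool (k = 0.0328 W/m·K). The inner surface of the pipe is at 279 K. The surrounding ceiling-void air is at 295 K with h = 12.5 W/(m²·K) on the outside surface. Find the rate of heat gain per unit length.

q′ ≈ 2.52 W/m

Radial resistances (cylindrical: R_cond = ln(r_o/r_i)/(2πkL), R_conv = 1/(h·2πrL)):
R_cast iron pipe wall = ln(37.7/35)/(2π×54.4×1) = 2.174×10^-4 K/W
R_glass-fibre batt = ln(102.7/37.7)/(2π×0.0442×1) = 3.609 K/W
R_mineral wool = ln(177.7/102.7)/(2π×0.0328×1) = 2.66 K/W
R_outer film = 1/(h_o·2πr_oL) = 1/(12.5×2π×0.1777×1) = 0.07165 K/W
R_total = 6.341 K/W
Q = ΔT/R_total = 16/6.341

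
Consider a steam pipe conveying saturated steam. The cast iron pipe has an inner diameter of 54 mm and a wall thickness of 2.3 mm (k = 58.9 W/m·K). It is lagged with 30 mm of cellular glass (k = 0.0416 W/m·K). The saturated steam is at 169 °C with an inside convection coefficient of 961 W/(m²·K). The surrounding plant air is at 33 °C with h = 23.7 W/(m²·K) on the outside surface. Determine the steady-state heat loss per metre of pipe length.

q′ ≈ 48.3 W/m

For a radial system each layer contributes R = ln(r_out/r_in)/(2πkL); films add R = 1/(hA).
R_inner film = 1/(h_i·2πr₁L) = 1/(961×2π×0.027×1) = 0.006134 K/W
R_cast iron pipe wall = ln(29.3/27)/(2π×58.9×1) = 2.209×10^-4 K/W
R_cellular glass = ln(59.3/29.3)/(2π×0.0416×1) = 2.697 K/W
R_outer film = 1/(h_o·2πr_oL) = 1/(23.7×2π×0.0593×1) = 0.1132 K/W
R_total = 2.817 K/W
Q = ΔT/R_total = 136/2.817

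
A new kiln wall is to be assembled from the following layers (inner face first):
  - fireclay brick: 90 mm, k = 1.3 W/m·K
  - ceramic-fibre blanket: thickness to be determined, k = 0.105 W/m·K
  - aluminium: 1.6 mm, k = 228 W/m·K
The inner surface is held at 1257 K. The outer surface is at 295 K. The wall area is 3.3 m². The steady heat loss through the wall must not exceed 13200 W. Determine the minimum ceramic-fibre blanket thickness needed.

L ≈ 18 mm

Treating each layer as a thermal resistance in series:
R_fireclay brick = L/(kA) = 0.09/(1.3×3.3) = 0.02098 K/W
R_aluminium = L/(kA) = 0.0016/(228×3.3) = 2.127×10^-6 K/W
Sum of the known resistances R_other = 0.02098 K/W
Required total resistance R_tot = ΔT/Q_allow = 962/13200 = 0.07288 K/W
R_ceramic-fibre blanket = R_tot − R_other = 0.0519 K/W
L = R·k·A = 0.0519×0.105×3.3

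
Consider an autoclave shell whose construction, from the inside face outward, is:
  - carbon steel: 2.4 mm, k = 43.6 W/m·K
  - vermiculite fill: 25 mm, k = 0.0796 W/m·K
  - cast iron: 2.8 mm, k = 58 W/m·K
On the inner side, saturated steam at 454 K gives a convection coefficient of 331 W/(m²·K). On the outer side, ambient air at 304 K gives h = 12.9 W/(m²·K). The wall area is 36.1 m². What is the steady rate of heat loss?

Q ≈ 13700 W

Using the resistance-network approach (series):
R_inner film = 1/(h_i·A) = 1/(331×36.1) = 8.369×10^-5 K/W
R_carbon steel = L/(kA) = 0.0024/(43.6×36.1) = 1.525×10^-6 K/W
R_vermiculite fill = L/(kA) = 0.025/(0.0796×36.1) = 0.0087 K/W
R_cast iron = L/(kA) = 0.0028/(58×36.1) = 1.337×10^-6 K/W
R_outer film = 1/(h_o·A) = 1/(12.9×36.1) = 0.002147 K/W
R_total = 0.01093 K/W
Q = ΔT / R_total = 150 / 0.01093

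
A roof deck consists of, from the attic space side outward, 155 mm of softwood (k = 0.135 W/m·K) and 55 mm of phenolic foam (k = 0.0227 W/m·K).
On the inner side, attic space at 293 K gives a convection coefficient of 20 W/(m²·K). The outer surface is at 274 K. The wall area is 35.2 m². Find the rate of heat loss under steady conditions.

Model the wall as resistances in series:
R_inner film = 1/(h_i·A) = 1/(20×35.2) = 0.00142 K/W
R_softwood = L/(kA) = 0.155/(0.135×35.2) = 0.03262 K/W
R_phenolic foam = L/(kA) = 0.055/(0.0227×35.2) = 0.06883 K/W
R_total = 0.1029 K/W
Q = ΔT / R_total = 19 / 0.1029

Q ≈ 185 W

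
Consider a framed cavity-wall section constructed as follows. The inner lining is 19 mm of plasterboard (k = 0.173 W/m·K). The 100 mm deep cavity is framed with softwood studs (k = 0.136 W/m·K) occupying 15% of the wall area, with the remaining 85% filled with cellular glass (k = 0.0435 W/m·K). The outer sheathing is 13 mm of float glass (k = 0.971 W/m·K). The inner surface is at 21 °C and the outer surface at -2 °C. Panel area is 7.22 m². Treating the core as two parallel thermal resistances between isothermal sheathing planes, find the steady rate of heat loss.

Sheathing layers in series; stud and cavity paths in parallel between them.
R_inner = 0.019/(0.173×7.22) = 0.01521 K/W
R_stud  = 0.1/(0.136×0.15×7.22) = 0.6789 K/W
R_cav   = 0.1/(0.0435×0.85×7.22) = 0.3746 K/W
1/R_core = 1/R_stud + 1/R_cav → R_core = 0.2414 K/W
R_outer = 0.013/(0.971×7.22) = 0.001854 K/W
R_total = 0.2585 K/W
Q = ΔT/R_total = 23/0.2585

Q ≈ 89 W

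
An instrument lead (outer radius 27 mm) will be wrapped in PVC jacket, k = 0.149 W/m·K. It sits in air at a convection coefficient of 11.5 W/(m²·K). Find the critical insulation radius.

r_cr ≈ 13 mm

For a cylinder r_cr = k/h = 0.149/11.5
r_cr = 13 mm; since the bare radius (27 mm) is above r_cr, any added insulation will reduce heat loss.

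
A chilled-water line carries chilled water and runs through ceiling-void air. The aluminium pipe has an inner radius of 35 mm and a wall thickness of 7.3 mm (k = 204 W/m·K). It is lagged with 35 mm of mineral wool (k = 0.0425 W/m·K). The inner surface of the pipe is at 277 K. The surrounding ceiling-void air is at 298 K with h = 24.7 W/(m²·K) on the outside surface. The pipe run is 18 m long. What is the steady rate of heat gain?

Q ≈ 161 W

Treating each annulus and film as a series resistance:
R_aluminium pipe wall = ln(42.3/35)/(2π×204×18) = 8.211×10^-6 K/W
R_mineral wool = ln(77.3/42.3)/(2π×0.0425×18) = 0.1254 K/W
R_outer film = 1/(h_o·2πr_oL) = 1/(24.7×2π×0.0773×18) = 0.004631 K/W
R_total = 0.1301 K/W
Q = ΔT/R_total = 21/0.1301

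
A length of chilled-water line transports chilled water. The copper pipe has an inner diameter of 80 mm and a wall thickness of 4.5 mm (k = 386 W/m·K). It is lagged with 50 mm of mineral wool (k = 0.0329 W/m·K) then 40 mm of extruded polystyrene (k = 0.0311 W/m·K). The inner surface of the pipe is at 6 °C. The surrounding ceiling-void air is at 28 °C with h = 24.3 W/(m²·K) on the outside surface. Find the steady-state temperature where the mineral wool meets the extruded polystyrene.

For a radial system each layer contributes R = ln(r_out/r_in)/(2πkL); films add R = 1/(hA).
R_copper pipe wall = ln(44.5/40)/(2π×386×1) = 4.396×10^-5 K/W
R_mineral wool = ln(94.5/44.5)/(2π×0.0329×1) = 3.643 K/W
R_extruded polystyrene = ln(134.5/94.5)/(2π×0.0311×1) = 1.806 K/W
R_outer film = 1/(h_o·2πr_oL) = 1/(24.3×2π×0.1345×1) = 0.0487 K/W
R_total = 5.498 K/W
Q = ΔT/R_total = 22/5.498
Q = 4 W/m
T_interface = T_inner + Q·ΣR(inner→interface) = 6 + 4×3.643

T ≈ 20.6 °C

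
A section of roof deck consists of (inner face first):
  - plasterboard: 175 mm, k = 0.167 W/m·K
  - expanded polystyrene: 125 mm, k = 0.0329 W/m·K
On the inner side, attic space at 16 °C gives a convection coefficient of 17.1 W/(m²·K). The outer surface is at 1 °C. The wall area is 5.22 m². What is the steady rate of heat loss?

Model the wall as resistances in series:
R_inner film = 1/(h_i·A) = 1/(17.1×5.22) = 0.0112 K/W
R_plasterboard = L/(kA) = 0.175/(0.167×5.22) = 0.2007 K/W
R_expanded polystyrene = L/(kA) = 0.125/(0.0329×5.22) = 0.7279 K/W
R_total = 0.9398 K/W
Q = ΔT / R_total = 15 / 0.9398

Q ≈ 16 W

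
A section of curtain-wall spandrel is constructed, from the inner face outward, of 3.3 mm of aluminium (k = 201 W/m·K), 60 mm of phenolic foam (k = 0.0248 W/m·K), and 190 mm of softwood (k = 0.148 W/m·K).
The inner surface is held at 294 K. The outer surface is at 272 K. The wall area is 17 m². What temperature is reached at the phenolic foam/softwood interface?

T ≈ 280 K

Model the wall as resistances in series:
R_aluminium = L/(kA) = 0.0033/(201×17) = 9.658×10^-7 K/W
R_phenolic foam = L/(kA) = 0.06/(0.0248×17) = 0.1423 K/W
R_softwood = L/(kA) = 0.19/(0.148×17) = 0.07552 K/W
R_total = 0.2178 K/W;  Q = ΔT/R_total = 22/0.2178 = 101 W
T_interface = T_inner − Q·ΣR(inner→interface) = 294 − 101×0.1423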